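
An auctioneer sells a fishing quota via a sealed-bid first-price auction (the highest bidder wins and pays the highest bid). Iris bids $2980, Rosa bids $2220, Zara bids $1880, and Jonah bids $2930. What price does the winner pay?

Sorted high to low: Iris $2980 > Jonah $2930 > Rosa $2220 > Zara $1880.
Iris is the highest bidder, so Iris wins.
Under the first-price rule, the price is the highest bid: $2980.

The winner pays $2980.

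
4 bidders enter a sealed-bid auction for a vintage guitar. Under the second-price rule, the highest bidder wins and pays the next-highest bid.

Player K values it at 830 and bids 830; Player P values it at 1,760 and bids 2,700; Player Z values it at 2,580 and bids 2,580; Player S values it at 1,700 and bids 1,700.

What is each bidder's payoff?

Sorted high to low: Player P 2,700 > Player Z 2,580 > Player S 1,700 > Player K 830.
Player P has the top bid and wins; the price is the second-highest bid, 2,580.
Player P's payoff = 1,760 − 2,580 = -820. All other bidders lose, so their payoff is 0.

Player K 0, Player P -820, Player Z 0, Player S 0.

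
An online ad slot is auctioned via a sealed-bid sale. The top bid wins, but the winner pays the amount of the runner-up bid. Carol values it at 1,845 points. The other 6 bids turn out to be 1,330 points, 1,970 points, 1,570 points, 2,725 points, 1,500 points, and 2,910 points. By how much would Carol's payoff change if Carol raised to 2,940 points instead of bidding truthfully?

-1,065 points

The highest competing bid is 2,910 points.
Bidding truthfully at 1,845 points: the top bid is 2,910 points (a rival), so Carol loses. Payoff = 0 points.
Bidding 2,940 points: Carol has the top bid, wins, and pays the second-highest bid 2,910 points. Payoff = 1,845 points − 2,910 points = -1,065 points.
Change = -1,065 points − 0 points = -1,065 points.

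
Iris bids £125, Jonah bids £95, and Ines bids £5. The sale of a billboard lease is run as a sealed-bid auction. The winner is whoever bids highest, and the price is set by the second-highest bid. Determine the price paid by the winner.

Sorted high to low: Iris £125; Jonah £95; Ines £5.
Iris has the highest bid, so Iris wins.
The second-highest bid is £95, so that is what Iris pays.

Price paid: £95.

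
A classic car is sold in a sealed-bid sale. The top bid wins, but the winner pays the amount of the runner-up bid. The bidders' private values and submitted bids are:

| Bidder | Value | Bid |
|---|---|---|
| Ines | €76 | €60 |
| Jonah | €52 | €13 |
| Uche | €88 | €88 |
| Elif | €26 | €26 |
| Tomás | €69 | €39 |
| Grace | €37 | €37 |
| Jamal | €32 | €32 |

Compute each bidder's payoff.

Bids in descending order: Uche €88, then Ines €60, then Tomás €39, then Grace €37, then Jamal €32, then Elif €26, then Jonah €13.
Uche has the top bid and wins; the price is the second-highest bid, €60.
Uche's payoff = €88 − €60 = €28. All other bidders lose, so their payoff is 0.

Payoffs: Ines €0, Jonah €0, Uche €28, Elif €0, Tomás €0, Grace €0, Jamal €0.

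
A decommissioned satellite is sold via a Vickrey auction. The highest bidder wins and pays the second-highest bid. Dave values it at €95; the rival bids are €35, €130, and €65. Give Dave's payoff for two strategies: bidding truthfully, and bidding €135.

(a) €0  (b) -€35

The highest competing bid is €130.
Bidding truthfully at €95: the top bid is €130 (a rival), so Dave loses. Payoff = €0.
Bidding €135: Dave has the top bid, wins, and pays the second-highest bid €130. Payoff = €95 − €130 = -€35.
This is the dominant-strategy logic: truthful bidding weakly beats any alternative.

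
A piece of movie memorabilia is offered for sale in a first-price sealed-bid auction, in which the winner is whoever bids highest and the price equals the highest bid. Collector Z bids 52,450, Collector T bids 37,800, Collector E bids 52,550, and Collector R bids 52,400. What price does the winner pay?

Sorted high to low: Collector E 52,550 > Collector Z 52,450 > Collector R 52,400 > Collector T 37,800.
Collector E is the highest bidder, so Collector E wins.
Under the first-price rule, the price is the highest bid: 52,550.

52,550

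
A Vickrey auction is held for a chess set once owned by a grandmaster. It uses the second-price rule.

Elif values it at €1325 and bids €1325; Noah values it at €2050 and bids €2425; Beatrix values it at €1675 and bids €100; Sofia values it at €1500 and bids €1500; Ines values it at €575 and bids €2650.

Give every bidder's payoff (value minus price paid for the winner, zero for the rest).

Elif €0, Noah €0, Beatrix €0, Sofia €0, Ines -€1850.

Ranking the bids: Ines €2650; Noah €2425; Sofia €1500; Elif €1325; Beatrix €100.
Ines has the top bid and wins; the price is the second-highest bid, €2425.
Ines's payoff = €575 − €2425 = -€1850. All other bidders lose, so their payoff is 0.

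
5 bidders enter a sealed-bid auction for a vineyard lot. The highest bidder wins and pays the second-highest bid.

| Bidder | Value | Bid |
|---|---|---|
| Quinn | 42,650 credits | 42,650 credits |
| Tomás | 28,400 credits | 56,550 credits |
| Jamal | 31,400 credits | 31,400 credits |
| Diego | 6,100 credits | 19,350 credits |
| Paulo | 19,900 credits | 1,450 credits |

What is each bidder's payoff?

Bids in descending order: Tomás 56,550 credits, then Quinn 42,650 credits, then Jamal 31,400 credits, then Diego 19,350 credits, then Paulo 1,450 credits.
Tomás has the top bid and wins; the price is the second-highest bid, 42,650 credits.
Tomás's payoff = 28,400 credits − 42,650 credits = -14,250 credits. All other bidders lose, so their payoff is 0.

Payoffs: Quinn 0 credits, Tomás -14,250 credits, Jamal 0 credits, Diego 0 credits, Paulo 0 credits.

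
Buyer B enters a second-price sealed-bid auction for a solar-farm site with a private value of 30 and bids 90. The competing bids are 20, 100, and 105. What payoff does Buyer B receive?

Buyer B's payoff: 0.

Highest competing bid: 105.
Buyer B's bid 90 is not the highest, so Buyer B loses, pays nothing, and earns zero payoff.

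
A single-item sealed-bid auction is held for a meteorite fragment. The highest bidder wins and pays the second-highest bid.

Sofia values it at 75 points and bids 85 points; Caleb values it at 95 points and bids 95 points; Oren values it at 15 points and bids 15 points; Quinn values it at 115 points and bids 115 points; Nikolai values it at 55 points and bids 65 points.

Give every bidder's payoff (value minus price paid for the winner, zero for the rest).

Sorted high to low: Quinn 115 points > Caleb 95 points > Sofia 85 points > Nikolai 65 points > Oren 15 points.
Quinn has the top bid and wins; the price is the second-highest bid, 95 points.
Quinn's payoff = 115 points − 95 points = 20 points. All other bidders lose, so their payoff is 0.

Payoffs: Sofia 0 points, Caleb 0 points, Oren 0 points, Quinn 20 points, Nikolai 0 points.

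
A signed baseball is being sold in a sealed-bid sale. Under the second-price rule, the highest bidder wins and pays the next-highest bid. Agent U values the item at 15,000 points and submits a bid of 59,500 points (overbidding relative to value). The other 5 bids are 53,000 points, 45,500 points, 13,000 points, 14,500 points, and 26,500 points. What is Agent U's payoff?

Agent U's payoff: -38,000 points.

Highest competing bid: 53,000 points.
Agent U's bid 59,500 points is the highest overall, so Agent U wins and pays the second-highest bid, 53,000 points.
Payoff = value − price = 15,000 points − 53,000 points = -38,000 points.
Overbidding won the item at a price above value — truthful bidding would have avoided this loss.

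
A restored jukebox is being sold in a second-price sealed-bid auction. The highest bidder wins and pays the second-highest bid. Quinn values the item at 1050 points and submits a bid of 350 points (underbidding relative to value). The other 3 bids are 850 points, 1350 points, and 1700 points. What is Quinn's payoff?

Payoff = 0 points.

Highest competing bid: 1700 points.
Quinn's bid 350 points is not the highest, so Quinn loses, pays nothing, and earns zero payoff.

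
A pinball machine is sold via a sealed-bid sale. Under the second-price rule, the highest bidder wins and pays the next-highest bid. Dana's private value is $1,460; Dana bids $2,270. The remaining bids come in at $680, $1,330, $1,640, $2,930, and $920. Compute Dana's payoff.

Dana's payoff: $0.

Highest competing bid: $2,930.
Dana's bid $2,270 is not the highest, so Dana loses, pays nothing, and earns zero payoff.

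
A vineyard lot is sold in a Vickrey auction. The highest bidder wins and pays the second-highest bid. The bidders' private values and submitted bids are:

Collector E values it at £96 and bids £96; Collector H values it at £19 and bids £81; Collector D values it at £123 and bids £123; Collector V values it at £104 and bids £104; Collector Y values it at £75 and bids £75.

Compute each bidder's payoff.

Collector E £0, Collector H £0, Collector D £19, Collector V £0, Collector Y £0.

Ranking the bids: Collector D £123; Collector V £104; Collector E £96; Collector H £81; Collector Y £75.
Collector D has the top bid and wins; the price is the second-highest bid, £104.
Collector D's payoff = £123 − £104 = £19. All other bidders lose, so their payoff is 0.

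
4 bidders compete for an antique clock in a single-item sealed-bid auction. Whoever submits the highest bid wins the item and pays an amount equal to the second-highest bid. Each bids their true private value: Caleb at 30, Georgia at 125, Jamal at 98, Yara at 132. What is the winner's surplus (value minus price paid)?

7

Ranking the bids: Yara 132; Georgia 125; Jamal 98; Caleb 30.
Yara wins with the top bid and pays the second-highest, 125.
Surplus = 132 − 125 = 7.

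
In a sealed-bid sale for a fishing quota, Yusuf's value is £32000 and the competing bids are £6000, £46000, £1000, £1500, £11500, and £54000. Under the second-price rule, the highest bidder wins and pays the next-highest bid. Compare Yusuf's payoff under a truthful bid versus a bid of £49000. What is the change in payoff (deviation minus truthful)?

The highest competing bid is £54000.
Bidding truthfully at £32000: the top bid is £54000 (a rival), so Yusuf loses. Payoff = £0.
Bidding £49000: the top bid is £54000 (a rival), so Yusuf loses. Payoff = £0.
Change = £0 − £0 = £0.

Change in payoff: £0.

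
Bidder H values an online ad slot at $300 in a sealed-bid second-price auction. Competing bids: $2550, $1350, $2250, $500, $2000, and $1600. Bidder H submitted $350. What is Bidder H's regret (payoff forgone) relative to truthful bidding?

The highest competing bid is $2550.
Bidding truthfully at $300: the top bid is $2550 (a rival), so Bidder H loses. Payoff = $0.
Bidding $350: the top bid is $2550 (a rival), so Bidder H loses. Payoff = $0.
Regret = truthful payoff − actual payoff = $0 − $0 = $0.
The bid only affects whether you win, not the price — here both bids land on the same side of the top rival bid, so the deviation is payoff-neutral.

Regret: $0.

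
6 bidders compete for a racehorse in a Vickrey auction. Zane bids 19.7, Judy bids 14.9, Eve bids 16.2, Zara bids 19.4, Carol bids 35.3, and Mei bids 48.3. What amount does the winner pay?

Price paid: 35.3.

Bids in descending order: Mei 48.3 > Carol 35.3 > Zane 19.7 > Zara 19.4 > Eve 16.2 > Judy 14.9.
Mei has the highest bid, so Mei wins.
The second-highest bid is 35.3, so that is what Mei pays.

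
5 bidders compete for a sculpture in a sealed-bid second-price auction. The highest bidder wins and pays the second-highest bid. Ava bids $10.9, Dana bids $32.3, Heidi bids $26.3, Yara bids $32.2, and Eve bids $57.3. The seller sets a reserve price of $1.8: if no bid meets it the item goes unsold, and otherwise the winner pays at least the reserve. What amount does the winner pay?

Ordered from highest: Eve $57.3 > Dana $32.3 > Yara $32.2 > Heidi $26.3 > Ava $10.9.
Eve has the highest bid, so Eve wins.
The second-highest bid is $32.3, which exceeds the reserve, so that sets the price.

$32.3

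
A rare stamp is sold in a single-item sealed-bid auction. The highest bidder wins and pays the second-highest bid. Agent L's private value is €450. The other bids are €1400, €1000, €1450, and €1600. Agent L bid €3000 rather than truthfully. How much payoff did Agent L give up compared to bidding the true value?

€1150

The highest competing bid is €1600.
Bidding truthfully at €450: the top bid is €1600 (a rival), so Agent L loses. Payoff = €0.
Bidding €3000: Agent L has the top bid, wins, and pays the second-highest bid €1600. Payoff = €450 − €1600 = -€1150.
Regret = truthful payoff − actual payoff = €0 − -€1150 = €1150.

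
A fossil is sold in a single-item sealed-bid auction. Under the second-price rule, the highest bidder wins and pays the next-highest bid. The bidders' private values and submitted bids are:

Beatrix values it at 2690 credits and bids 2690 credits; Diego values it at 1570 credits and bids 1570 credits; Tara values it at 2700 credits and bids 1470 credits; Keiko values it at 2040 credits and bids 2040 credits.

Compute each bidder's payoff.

Sorted high to low: Beatrix 2690 credits; Keiko 2040 credits; Diego 1570 credits; Tara 1470 credits.
Beatrix has the top bid and wins; the price is the second-highest bid, 2040 credits.
Beatrix's payoff = 2690 credits − 2040 credits = 650 credits. All other bidders lose, so their payoff is 0.

Beatrix 650 credits, Diego 0 credits, Tara 0 credits, Keiko 0 credits.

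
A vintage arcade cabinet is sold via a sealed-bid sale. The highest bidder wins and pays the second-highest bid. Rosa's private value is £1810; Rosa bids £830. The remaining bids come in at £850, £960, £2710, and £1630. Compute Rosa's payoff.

£0

Highest competing bid: £2710.
Rosa's bid £830 is not the highest, so Rosa loses, pays nothing, and earns zero payoff.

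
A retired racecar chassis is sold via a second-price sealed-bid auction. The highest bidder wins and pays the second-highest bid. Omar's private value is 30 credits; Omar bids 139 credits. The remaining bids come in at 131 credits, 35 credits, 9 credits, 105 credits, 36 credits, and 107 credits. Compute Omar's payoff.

-101 credits

Highest competing bid: 131 credits.
Omar's bid 139 credits is the highest overall, so Omar wins and pays the second-highest bid, 131 credits.
Payoff = value − price = 30 credits − 131 credits = -101 credits.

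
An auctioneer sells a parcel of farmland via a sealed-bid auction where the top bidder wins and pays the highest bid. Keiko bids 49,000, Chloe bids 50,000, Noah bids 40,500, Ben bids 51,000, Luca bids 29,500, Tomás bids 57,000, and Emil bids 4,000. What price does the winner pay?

Bids in descending order: Tomás 57,000; Ben 51,000; Chloe 50,000; Keiko 49,000; Noah 40,500; Luca 29,500; Emil 4,000.
Tomás is the highest bidder, so Tomás wins.
Under the first-price rule, the price is the highest bid: 57,000.

57,000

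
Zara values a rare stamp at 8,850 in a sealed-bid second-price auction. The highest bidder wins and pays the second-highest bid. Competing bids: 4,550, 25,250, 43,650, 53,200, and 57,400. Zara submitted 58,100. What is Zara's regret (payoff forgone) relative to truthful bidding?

Regret: 48,550.

The highest competing bid is 57,400.
Bidding truthfully at 8,850: the top bid is 57,400 (a rival), so Zara loses. Payoff = 0.
Bidding 58,100: Zara has the top bid, wins, and pays the second-highest bid 57,400. Payoff = 8,850 − 57,400 = -48,550.
Regret = truthful payoff − actual payoff = 0 − -48,550 = 48,550.
This is the dominant-strategy logic: truthful bidding weakly beats any alternative.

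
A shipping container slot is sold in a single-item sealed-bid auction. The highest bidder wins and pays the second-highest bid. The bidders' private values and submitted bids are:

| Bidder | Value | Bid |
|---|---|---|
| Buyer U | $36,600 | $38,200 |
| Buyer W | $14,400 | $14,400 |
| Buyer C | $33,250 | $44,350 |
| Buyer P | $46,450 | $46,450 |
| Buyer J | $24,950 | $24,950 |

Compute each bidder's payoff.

Ranking the bids: Buyer P $46,450 > Buyer C $44,350 > Buyer U $38,200 > Buyer J $24,950 > Buyer W $14,400.
Buyer P has the top bid and wins; the price is the second-highest bid, $44,350.
Buyer P's payoff = $46,450 − $44,350 = $2,100. All other bidders lose, so their payoff is 0.

Buyer U $0, Buyer W $0, Buyer C $0, Buyer P $2,100, Buyer J $0.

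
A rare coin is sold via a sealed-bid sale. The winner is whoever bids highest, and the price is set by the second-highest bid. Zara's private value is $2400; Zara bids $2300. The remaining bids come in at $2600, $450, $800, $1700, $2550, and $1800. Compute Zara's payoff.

Payoff = $0.

Highest competing bid: $2600.
Zara's bid $2300 is not the highest, so Zara loses, pays nothing, and earns zero payoff.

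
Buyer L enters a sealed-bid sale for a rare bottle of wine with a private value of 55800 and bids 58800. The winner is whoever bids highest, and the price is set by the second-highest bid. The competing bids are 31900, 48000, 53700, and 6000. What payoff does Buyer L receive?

2100

Highest competing bid: 53700.
Buyer L's bid 58800 is the highest overall, so Buyer L wins and pays the second-highest bid, 53700.
Payoff = value − price = 55800 − 53700 = 2100.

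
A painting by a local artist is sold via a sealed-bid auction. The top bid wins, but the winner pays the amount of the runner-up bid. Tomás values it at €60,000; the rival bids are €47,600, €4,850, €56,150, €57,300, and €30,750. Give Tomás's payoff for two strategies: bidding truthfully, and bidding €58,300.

(a) €2,700  (b) €2,700

The highest competing bid is €57,300.
Bidding truthfully at €60,000: Tomás has the top bid, wins, and pays the second-highest bid €57,300. Payoff = €60,000 − €57,300 = €2,700.
Bidding €58,300: Tomás has the top bid, wins, and pays the second-highest bid €57,300. Payoff = €60,000 − €57,300 = €2,700.
The bid only affects whether you win, not the price — here both bids land on the same side of the top rival bid, so the deviation is payoff-neutral.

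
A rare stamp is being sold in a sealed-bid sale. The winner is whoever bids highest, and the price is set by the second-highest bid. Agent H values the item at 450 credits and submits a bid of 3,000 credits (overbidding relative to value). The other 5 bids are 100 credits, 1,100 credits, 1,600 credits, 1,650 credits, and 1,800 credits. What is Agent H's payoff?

Payoff = -1,350 credits.

Highest competing bid: 1,800 credits.
Agent H's bid 3,000 credits is the highest overall, so Agent H wins and pays the second-highest bid, 1,800 credits.
Payoff = value − price = 450 credits − 1,800 credits = -1,350 credits.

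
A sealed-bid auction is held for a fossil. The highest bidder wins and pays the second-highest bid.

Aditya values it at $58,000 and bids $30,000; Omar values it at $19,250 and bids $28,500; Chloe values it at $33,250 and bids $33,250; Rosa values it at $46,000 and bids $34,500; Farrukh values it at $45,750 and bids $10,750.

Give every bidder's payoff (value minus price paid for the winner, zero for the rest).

Aditya $0, Omar $0, Chloe $0, Rosa $12,750, Farrukh $0.

Sorted high to low: Rosa $34,500 > Chloe $33,250 > Aditya $30,000 > Omar $28,500 > Farrukh $10,750.
Rosa has the top bid and wins; the price is the second-highest bid, $33,250.
Rosa's payoff = $46,000 − $33,250 = $12,750. All other bidders lose, so their payoff is 0.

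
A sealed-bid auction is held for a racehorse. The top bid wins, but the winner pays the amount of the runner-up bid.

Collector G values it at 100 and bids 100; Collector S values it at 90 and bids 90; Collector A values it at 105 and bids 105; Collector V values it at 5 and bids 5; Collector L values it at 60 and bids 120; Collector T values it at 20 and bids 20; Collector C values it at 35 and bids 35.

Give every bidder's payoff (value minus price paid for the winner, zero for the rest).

Collector G 0, Collector S 0, Collector A 0, Collector V 0, Collector L -45, Collector T 0, Collector C 0.

Sorted high to low: Collector L 120 > Collector A 105 > Collector G 100 > Collector S 90 > Collector C 35 > Collector T 20 > Collector V 5.
Collector L has the top bid and wins; the price is the second-highest bid, 105.
Collector L's payoff = 60 − 105 = -45. All other bidders lose, so their payoff is 0.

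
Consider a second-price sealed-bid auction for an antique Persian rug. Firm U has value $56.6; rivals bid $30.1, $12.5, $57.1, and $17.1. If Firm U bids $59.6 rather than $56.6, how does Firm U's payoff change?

The highest competing bid is $57.1.
Bidding truthfully at $56.6: the top bid is $57.1 (a rival), so Firm U loses. Payoff = $0.0.
Bidding $59.6: Firm U has the top bid, wins, and pays the second-highest bid $57.1. Payoff = $56.6 − $57.1 = -$0.5.
Change = -$0.5 − $0.0 = -$0.5.

Change in payoff: -$0.5.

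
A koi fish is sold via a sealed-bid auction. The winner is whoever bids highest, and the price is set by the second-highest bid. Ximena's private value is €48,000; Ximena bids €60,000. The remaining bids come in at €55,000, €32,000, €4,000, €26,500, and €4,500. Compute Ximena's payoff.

Payoff = -€7,000.

Highest competing bid: €55,000.
Ximena's bid €60,000 is the highest overall, so Ximena wins and pays the second-highest bid, €55,000.
Payoff = value − price = €48,000 − €55,000 = -€7,000.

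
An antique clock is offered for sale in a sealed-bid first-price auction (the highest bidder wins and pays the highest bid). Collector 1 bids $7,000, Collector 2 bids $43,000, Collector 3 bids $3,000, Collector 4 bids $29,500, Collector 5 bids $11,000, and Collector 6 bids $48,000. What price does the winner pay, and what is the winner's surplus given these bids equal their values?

Price $48,000; surplus $0.

Ordered from highest: Collector 6 $48,000, then Collector 2 $43,000, then Collector 4 $29,500, then Collector 5 $11,000, then Collector 1 $7,000, then Collector 3 $3,000.
Collector 6 is the highest bidder, so Collector 6 wins.
Under the first-price rule, the price is the highest bid: $48,000.
Surplus = $48,000 − $48,000 = $0.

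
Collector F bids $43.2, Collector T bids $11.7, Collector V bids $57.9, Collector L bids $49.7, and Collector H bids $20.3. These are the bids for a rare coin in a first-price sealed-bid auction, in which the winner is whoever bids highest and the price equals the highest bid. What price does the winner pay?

Ordered from highest: Collector V $57.9 > Collector L $49.7 > Collector F $43.2 > Collector H $20.3 > Collector T $11.7.
Collector V is the highest bidder, so Collector V wins.
Under the first-price rule, the price is the highest bid: $57.9.

The winner pays $57.9.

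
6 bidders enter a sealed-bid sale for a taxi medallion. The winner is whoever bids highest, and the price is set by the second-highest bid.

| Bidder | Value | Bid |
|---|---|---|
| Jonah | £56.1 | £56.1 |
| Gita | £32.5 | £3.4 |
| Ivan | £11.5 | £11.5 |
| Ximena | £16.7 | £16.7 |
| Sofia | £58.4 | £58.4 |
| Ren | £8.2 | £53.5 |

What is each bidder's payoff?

Ranking the bids: Sofia £58.4; Jonah £56.1; Ren £53.5; Ximena £16.7; Ivan £11.5; Gita £3.4.
Sofia has the top bid and wins; the price is the second-highest bid, £56.1.
Sofia's payoff = £58.4 − £56.1 = £2.3. All other bidders lose, so their payoff is 0.

Jonah £0.0, Gita £0.0, Ivan £0.0, Ximena £0.0, Sofia £2.3, Ren £0.0.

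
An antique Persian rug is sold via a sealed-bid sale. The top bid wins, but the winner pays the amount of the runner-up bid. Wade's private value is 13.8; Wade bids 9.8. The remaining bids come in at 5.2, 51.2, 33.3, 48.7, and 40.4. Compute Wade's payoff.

Highest competing bid: 51.2.
Wade's bid 9.8 is not the highest, so Wade loses, pays nothing, and earns zero payoff.

Payoff = 0.0.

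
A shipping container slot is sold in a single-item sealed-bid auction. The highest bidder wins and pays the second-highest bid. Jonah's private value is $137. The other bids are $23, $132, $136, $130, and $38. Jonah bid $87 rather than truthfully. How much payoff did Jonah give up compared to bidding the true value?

The highest competing bid is $136.
Bidding truthfully at $137: Jonah has the top bid, wins, and pays the second-highest bid $136. Payoff = $137 − $136 = $1.
Bidding $87: the top bid is $136 (a rival), so Jonah loses. Payoff = $0.
Regret = truthful payoff − actual payoff = $1 − $0 = $1.
This is the dominant-strategy logic: truthful bidding weakly beats any alternative.

Payoff forgone: $1.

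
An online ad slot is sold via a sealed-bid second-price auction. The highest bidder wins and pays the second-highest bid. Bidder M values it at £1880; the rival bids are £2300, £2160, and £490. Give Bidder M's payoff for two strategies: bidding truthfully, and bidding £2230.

The highest competing bid is £2300.
Bidding truthfully at £1880: the top bid is £2300 (a rival), so Bidder M loses. Payoff = £0.
Bidding £2230: the top bid is £2300 (a rival), so Bidder M loses. Payoff = £0.

Truthful: £0; alternative: £0.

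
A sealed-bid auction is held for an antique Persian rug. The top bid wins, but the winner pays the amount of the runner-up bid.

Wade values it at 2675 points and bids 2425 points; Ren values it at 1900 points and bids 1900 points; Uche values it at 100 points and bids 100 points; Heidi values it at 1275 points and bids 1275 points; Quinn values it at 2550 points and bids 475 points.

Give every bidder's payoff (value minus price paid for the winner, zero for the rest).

Wade 775 points, Ren 0 points, Uche 0 points, Heidi 0 points, Quinn 0 points.

Ranking the bids: Wade 2425 points, then Ren 1900 points, then Heidi 1275 points, then Quinn 475 points, then Uche 100 points.
Wade has the top bid and wins; the price is the second-highest bid, 1900 points.
Wade's payoff = 2675 points − 1900 points = 775 points. All other bidders lose, so their payoff is 0.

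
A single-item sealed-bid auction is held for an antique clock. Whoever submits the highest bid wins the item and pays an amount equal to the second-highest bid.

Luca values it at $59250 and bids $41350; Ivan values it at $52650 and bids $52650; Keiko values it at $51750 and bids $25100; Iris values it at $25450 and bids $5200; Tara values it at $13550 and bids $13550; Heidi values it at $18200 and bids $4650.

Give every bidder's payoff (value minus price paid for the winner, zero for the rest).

Sorted high to low: Ivan $52650; Luca $41350; Keiko $25100; Tara $13550; Iris $5200; Heidi $4650.
Ivan has the top bid and wins; the price is the second-highest bid, $41350.
Ivan's payoff = $52650 − $41350 = $11300. All other bidders lose, so their payoff is 0.

Payoffs: Luca $0, Ivan $11300, Keiko $0, Iris $0, Tara $0, Heidi $0.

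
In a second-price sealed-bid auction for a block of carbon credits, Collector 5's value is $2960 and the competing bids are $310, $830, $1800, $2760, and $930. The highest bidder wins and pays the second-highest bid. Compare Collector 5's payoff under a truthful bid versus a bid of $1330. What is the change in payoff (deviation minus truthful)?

Payoff change: -$200.

The highest competing bid is $2760.
Bidding truthfully at $2960: Collector 5 has the top bid, wins, and pays the second-highest bid $2760. Payoff = $2960 − $2760 = $200.
Bidding $1330: the top bid is $2760 (a rival), so Collector 5 loses. Payoff = $0.
Change = $0 − $200 = -$200.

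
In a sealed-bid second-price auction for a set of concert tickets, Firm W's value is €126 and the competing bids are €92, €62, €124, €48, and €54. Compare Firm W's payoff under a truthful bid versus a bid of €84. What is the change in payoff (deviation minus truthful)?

Payoff change: -€2.

The highest competing bid is €124.
Bidding truthfully at €126: Firm W has the top bid, wins, and pays the second-highest bid €124. Payoff = €126 − €124 = €2.
Bidding €84: the top bid is €124 (a rival), so Firm W loses. Payoff = €0.
Change = €0 − €2 = -€2.
This is the dominant-strategy logic: truthful bidding weakly beats any alternative.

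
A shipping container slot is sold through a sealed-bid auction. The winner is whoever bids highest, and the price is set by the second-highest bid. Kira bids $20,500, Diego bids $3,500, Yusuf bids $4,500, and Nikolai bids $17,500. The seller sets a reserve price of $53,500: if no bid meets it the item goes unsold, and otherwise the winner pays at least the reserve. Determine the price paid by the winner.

unsold

Sorted high to low: Kira $20,500, then Nikolai $17,500, then Yusuf $4,500, then Diego $3,500.
The top bid $20,500 is below the reserve $53,500, so the item goes unsold and nothing is paid.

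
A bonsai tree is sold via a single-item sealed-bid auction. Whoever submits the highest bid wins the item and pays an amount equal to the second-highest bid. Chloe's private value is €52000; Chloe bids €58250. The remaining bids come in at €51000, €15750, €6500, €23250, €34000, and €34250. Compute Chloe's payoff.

Chloe's payoff: €1000.

Highest competing bid: €51000.
Chloe's bid €58250 is the highest overall, so Chloe wins and pays the second-highest bid, €51000.
Payoff = value − price = €52000 − €51000 = €1000.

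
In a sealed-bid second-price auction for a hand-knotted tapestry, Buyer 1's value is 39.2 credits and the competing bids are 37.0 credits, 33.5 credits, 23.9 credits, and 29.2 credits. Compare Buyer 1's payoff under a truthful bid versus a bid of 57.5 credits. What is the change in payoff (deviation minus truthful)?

Payoff change: 0.0 credits.

The highest competing bid is 37.0 credits.
Bidding truthfully at 39.2 credits: Buyer 1 has the top bid, wins, and pays the second-highest bid 37.0 credits. Payoff = 39.2 credits − 37.0 credits = 2.2 credits.
Bidding 57.5 credits: Buyer 1 has the top bid, wins, and pays the second-highest bid 37.0 credits. Payoff = 39.2 credits − 37.0 credits = 2.2 credits.
Change = 2.2 credits − 2.2 credits = 0.0 credits.
The bid only affects whether you win, not the price — here both bids land on the same side of the top rival bid, so the deviation is payoff-neutral.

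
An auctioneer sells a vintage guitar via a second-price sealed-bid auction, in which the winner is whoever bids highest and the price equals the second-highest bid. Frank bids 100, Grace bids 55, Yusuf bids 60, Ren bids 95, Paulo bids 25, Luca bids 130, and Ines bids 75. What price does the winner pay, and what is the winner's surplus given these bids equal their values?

The winner pays 100 for a surplus of 30.

Sorted high to low: Luca 130, then Frank 100, then Ren 95, then Ines 75, then Yusuf 60, then Grace 55, then Paulo 25.
Luca is the highest bidder, so Luca wins.
Under the second-price rule, the price is the second-highest bid: 100.
Surplus = 130 − 100 = 30.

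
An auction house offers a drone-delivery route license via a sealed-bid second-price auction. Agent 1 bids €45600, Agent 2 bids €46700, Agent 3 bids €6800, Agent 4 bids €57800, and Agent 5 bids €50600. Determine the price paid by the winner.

The winner pays €50600.

Bids in descending order: Agent 4 €57800; Agent 5 €50600; Agent 2 €46700; Agent 1 €45600; Agent 3 €6800.
Agent 4 has the highest bid, so Agent 4 wins.
The second-highest bid is €50600, so that is what Agent 4 pays.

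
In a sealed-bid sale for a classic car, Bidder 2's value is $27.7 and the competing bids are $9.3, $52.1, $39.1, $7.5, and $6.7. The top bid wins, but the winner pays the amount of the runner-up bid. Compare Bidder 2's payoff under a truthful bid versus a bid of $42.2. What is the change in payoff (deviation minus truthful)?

Payoff change: $0.0.

The highest competing bid is $52.1.
Bidding truthfully at $27.7: the top bid is $52.1 (a rival), so Bidder 2 loses. Payoff = $0.0.
Bidding $42.2: the top bid is $52.1 (a rival), so Bidder 2 loses. Payoff = $0.0.
Change = $0.0 − $0.0 = $0.0.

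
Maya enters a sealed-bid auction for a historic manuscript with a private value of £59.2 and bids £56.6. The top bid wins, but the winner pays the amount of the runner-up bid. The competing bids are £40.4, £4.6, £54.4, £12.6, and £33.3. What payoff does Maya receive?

Highest competing bid: £54.4.
Maya's bid £56.6 is the highest overall, so Maya wins and pays the second-highest bid, £54.4.
Payoff = value − price = £59.2 − £54.4 = £4.8.

Payoff = £4.8.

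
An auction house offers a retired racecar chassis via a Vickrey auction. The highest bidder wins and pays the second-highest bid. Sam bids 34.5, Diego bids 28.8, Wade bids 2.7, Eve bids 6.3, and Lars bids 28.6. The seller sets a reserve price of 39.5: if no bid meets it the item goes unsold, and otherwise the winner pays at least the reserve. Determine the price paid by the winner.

Sorted high to low: Sam 34.5; Diego 28.8; Lars 28.6; Eve 6.3; Wade 2.7.
The top bid 34.5 is below the reserve 39.5, so the item goes unsold and nothing is paid.

unsold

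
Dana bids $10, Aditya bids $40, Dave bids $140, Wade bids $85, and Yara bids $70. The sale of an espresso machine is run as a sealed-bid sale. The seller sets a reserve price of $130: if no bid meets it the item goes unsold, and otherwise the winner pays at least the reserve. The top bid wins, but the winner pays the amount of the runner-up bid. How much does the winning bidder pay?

Price paid: $130.

Ordered from highest: Dave $140; Wade $85; Yara $70; Aditya $40; Dana $10.
Dave has the highest bid, so Dave wins.
The second-highest bid is $85, but the reserve $130 is higher, so the price is the reserve.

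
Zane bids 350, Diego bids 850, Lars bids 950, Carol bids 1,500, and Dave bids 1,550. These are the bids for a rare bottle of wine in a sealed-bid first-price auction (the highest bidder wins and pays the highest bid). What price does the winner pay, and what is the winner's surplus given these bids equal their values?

The winner pays 1,550 for a surplus of 0.

Sorted high to low: Dave 1,550 > Carol 1,500 > Lars 950 > Diego 850 > Zane 350.
Dave is the highest bidder, so Dave wins.
Under the first-price rule, the price is the highest bid: 1,550.
Surplus = 1,550 − 1,550 = 0.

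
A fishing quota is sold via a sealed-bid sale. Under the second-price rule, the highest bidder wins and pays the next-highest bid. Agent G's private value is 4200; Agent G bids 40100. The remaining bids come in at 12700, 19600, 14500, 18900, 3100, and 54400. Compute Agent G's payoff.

Payoff = 0.

Highest competing bid: 54400.
Agent G's bid 40100 is not the highest, so Agent G loses, pays nothing, and earns zero payoff.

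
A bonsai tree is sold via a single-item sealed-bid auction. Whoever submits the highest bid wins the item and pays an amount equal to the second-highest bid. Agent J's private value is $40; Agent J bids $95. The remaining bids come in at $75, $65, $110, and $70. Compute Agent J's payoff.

Agent J's payoff: $0.

Highest competing bid: $110.
Agent J's bid $95 is not the highest, so Agent J loses, pays nothing, and earns zero payoff.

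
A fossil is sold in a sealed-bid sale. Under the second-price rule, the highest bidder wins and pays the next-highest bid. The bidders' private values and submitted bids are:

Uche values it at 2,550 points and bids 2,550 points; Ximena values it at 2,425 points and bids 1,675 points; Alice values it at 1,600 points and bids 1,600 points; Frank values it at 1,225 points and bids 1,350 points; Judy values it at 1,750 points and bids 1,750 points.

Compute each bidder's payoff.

Uche 800 points, Ximena 0 points, Alice 0 points, Frank 0 points, Judy 0 points.

Sorted high to low: Uche 2,550 points > Judy 1,750 points > Ximena 1,675 points > Alice 1,600 points > Frank 1,350 points.
Uche has the top bid and wins; the price is the second-highest bid, 1,750 points.
Uche's payoff = 2,550 points − 1,750 points = 800 points. All other bidders lose, so their payoff is 0.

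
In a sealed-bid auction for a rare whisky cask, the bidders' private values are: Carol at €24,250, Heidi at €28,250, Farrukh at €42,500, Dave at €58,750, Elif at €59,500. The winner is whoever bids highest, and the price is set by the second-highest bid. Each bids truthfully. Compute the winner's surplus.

Ranking the bids: Elif €59,500 > Dave €58,750 > Farrukh €42,500 > Heidi €28,250 > Carol €24,250.
Elif wins with the top bid and pays the second-highest, €58,750.
Surplus = €59,500 − €58,750 = €750.

Surplus = €750.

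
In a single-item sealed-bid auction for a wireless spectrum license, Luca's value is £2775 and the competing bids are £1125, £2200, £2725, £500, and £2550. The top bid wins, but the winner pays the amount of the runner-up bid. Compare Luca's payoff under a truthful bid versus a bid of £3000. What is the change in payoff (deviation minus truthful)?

Change in payoff: £0.

The highest competing bid is £2725.
Bidding truthfully at £2775: Luca has the top bid, wins, and pays the second-highest bid £2725. Payoff = £2775 − £2725 = £50.
Bidding £3000: Luca has the top bid, wins, and pays the second-highest bid £2725. Payoff = £2775 − £2725 = £50.
Change = £50 − £50 = £0.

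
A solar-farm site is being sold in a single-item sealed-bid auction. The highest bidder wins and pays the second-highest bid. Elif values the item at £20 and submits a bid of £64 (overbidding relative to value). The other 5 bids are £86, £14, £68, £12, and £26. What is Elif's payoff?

Highest competing bid: £86.
Elif's bid £64 is not the highest, so Elif loses, pays nothing, and earns zero payoff.

Elif's payoff: £0.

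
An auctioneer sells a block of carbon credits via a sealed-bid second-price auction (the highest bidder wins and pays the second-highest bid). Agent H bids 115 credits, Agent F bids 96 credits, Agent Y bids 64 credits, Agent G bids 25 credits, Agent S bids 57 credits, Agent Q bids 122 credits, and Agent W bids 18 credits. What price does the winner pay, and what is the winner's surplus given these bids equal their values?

Bids in descending order: Agent Q 122 credits; Agent H 115 credits; Agent F 96 credits; Agent Y 64 credits; Agent S 57 credits; Agent G 25 credits; Agent W 18 credits.
Agent Q is the highest bidder, so Agent Q wins.
Under the second-price rule, the price is the second-highest bid: 115 credits.
Surplus = 122 credits − 115 credits = 7 credits.

The winner pays 115 credits for a surplus of 7 credits.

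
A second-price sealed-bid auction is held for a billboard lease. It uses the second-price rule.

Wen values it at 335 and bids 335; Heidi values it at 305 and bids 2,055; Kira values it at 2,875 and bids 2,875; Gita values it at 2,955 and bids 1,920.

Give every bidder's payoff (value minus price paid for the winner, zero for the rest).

Payoffs: Wen 0, Heidi 0, Kira 820, Gita 0.

Sorted high to low: Kira 2,875 > Heidi 2,055 > Gita 1,920 > Wen 335.
Kira has the top bid and wins; the price is the second-highest bid, 2,055.
Kira's payoff = 2,875 − 2,055 = 820. All other bidders lose, so their payoff is 0.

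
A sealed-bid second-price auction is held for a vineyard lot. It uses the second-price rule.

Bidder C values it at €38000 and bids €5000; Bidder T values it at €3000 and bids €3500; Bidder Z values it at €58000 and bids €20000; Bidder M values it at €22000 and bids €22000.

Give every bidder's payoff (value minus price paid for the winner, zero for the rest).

Bidder C €0, Bidder T €0, Bidder Z €0, Bidder M €2000.

Sorted high to low: Bidder M €22000; Bidder Z €20000; Bidder C €5000; Bidder T €3500.
Bidder M has the top bid and wins; the price is the second-highest bid, €20000.
Bidder M's payoff = €22000 − €20000 = €2000. All other bidders lose, so their payoff is 0.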